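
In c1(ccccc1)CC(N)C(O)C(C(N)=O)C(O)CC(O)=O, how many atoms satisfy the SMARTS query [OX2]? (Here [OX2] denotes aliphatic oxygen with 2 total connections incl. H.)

3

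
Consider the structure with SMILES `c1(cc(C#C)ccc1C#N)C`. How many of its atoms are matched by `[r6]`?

6

The query [r6] means: r6 matches atoms in a six-membered ring.
Check the 11 heavy atoms by environment: 6× c (aromatic, in 6-ring) → match; 4× C (acyclic) → no; 1× N (acyclic) → no.
That gives 6 matching atoms.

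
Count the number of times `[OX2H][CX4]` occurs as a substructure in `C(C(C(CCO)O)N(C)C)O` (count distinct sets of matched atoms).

3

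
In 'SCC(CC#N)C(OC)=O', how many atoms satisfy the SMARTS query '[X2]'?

3

Check the 10 heavy atoms by environment: 4× C (X4) → no; 1× C (X3) → no; 1× O (X1) → no; 1× O (X2) → match; 1× C (X2) → match; 1× N (X1) → no; 1× S (X2) → match.
Summing the matching environments: 1 + 1 + 1 = 3 matching atoms.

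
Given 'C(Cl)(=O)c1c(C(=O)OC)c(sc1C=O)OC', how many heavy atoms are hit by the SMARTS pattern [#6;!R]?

5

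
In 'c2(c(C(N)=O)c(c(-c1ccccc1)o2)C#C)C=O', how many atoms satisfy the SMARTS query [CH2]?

0

Check the 18 heavy atoms by environment: 1× o (aromatic, H0) → no; 5× c (aromatic, H0) → no; 5× c (aromatic, H1) → no; 2× C (H0) → no; 2× C (H1) → no; 2× O (H0) → no; 1× N (H2) → no.
No environment satisfies the query, so 0 matching atoms.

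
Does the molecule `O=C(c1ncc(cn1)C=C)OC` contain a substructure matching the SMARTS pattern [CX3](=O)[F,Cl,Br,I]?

The pattern [CX3](=O)[F,Cl,Br,I] describes a carbonyl carbon bonded to a halogen — an acyl halide.
The closest candidate here is a methyl-ester group (-C(=O)OCH3), but the carbonyl is bonded to -O-C, not to a halogen. No other fragment satisfies the full query, so there is no match.

No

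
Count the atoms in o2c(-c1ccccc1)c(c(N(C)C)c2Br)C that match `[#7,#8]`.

The query [#7,#8] means: nitrogen or oxygen (comma = OR).
Check the 16 heavy atoms by environment: 1× o (aromatic) → match; 10× c (aromatic) → no; 1× N → match; 3× C → no; 1× Br → no.
Summing the matching environments: 1 + 1 = 2 matching atoms.

2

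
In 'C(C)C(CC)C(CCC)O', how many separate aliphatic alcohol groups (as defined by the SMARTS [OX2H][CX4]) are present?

1

[OX2H][CX4] is the SMARTS for an aliphatic alcohol: a hydroxyl oxygen bound to an sp3 (X4) carbon.
Exactly one fragment in the molecule meets all constraints, giving 1 match.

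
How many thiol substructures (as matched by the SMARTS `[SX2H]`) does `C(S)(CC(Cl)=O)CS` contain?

2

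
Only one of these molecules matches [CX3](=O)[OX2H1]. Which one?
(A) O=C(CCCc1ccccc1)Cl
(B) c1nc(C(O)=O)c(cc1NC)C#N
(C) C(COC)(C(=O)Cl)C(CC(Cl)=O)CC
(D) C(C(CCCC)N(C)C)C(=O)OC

[CX3](=O)[OX2H1] describes an sp2 carbon double-bonded to O and single-bonded to an -OH oxygen (a carboxylic acid).
(A) has an acyl chloride (-C(=O)Cl) but the carbonyl is bonded to Cl, not to an -OH oxygen.
(B) contains a carboxylic acid group (-C(=O)OH), which satisfies every atom and bond constraint.
(C) has an acyl chloride (-C(=O)Cl) but the carbonyl is bonded to Cl, not to an -OH oxygen.
(D) has a methyl-ester group (-C(=O)OCH3) but the singly-bonded O has no H (OX2H0, not OX2H1).
So the answer is (B).

B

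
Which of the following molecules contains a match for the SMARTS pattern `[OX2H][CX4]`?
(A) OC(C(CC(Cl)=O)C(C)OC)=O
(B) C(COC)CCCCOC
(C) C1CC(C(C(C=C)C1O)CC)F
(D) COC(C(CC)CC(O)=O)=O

[OX2H][CX4] describes a hydroxyl oxygen bound to an sp3 (X4) carbon (an aliphatic alcohol).
(A) has a carboxylic acid group (-C(=O)OH) but the -OH is on a CX3 carbonyl carbon, not a CX4 carbon.
(B) has a methoxy ether (-OCH3) but the oxygen has H0 (ether), not H1.
(C) contains a hydroxyl group (-OH), which satisfies every atom and bond constraint.
(D) has a carboxylic acid group (-C(=O)OH) but the -OH is on a CX3 carbonyl carbon, not a CX4 carbon.
So the answer is (C).

C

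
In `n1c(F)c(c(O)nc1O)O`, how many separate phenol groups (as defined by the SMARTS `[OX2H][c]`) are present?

3

[OX2H][c] is the SMARTS for a phenol: a hydroxyl oxygen attached to an aromatic carbon.
The molecule carries 3 separate instances of a hydroxyl group (-OH) meeting every constraint; each maps to a distinct set of atoms, giving 3 matches.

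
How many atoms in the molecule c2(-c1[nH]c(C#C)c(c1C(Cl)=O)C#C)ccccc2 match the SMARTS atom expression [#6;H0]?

8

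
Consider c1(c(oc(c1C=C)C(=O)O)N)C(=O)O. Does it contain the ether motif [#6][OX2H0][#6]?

No

The pattern [#6][OX2H0][#6] describes an aliphatic oxygen bridging two carbons with no H on the oxygen — an ether.
The closest candidate here is a carboxylic acid group (-C(=O)OH), but the -OH oxygen has H1; the =O is OX1, not OX2. No other fragment satisfies the full query, so there is no match.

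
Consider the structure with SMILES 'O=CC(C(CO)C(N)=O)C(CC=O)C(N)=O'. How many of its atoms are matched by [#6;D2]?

4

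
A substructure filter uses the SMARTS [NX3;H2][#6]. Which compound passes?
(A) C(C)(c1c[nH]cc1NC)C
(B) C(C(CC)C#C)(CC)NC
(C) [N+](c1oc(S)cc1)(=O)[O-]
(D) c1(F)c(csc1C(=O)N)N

[NX3;H2][#6] describes a trivalent nitrogen with two H attached to carbon (a primary amine).
(A) has an N-methylamino group (-NHCH3) but the nitrogen bears two carbons and only one H (H1), not H2.
(B) has an N-methylamino group (-NHCH3) but the nitrogen bears two carbons and only one H (H1), not H2.
(C) has a nitro group (-[N+](=O)[O-]) but the nitrogen is [N+] with no H, not NX3H2.
(D) contains a primary amino group (-NH2), which satisfies every atom and bond constraint.
So the answer is (D).

D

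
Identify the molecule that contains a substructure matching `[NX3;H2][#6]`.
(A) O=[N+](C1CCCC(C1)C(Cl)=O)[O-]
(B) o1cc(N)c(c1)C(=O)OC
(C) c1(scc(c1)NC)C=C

B

[NX3;H2][#6] describes a trivalent nitrogen with two H attached to carbon (a primary amine).
(A) has a nitro group (-[N+](=O)[O-]) but the nitrogen is [N+] with no H, not NX3H2.
(B) contains a primary amino group (-NH2), which satisfies every atom and bond constraint.
(C) has an N-methylamino group (-NHCH3) but the nitrogen bears two carbons and only one H (H1), not H2.
So the answer is (B).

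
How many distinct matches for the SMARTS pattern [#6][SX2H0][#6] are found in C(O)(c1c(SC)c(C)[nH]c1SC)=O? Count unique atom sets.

2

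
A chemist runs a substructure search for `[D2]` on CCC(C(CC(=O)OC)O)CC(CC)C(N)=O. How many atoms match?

5

The query [D2] means: atom with exactly two heavy-atom neighbours.
Check the 17 heavy atoms by environment: 3× C (D1) → no; 4× C (D2) → match; 5× C (D3) → no; 3× O (D1) → no; 1× O (D2) → match; 1× N (D1) → no.
Summing the matching environments: 4 + 1 = 5 matching atoms.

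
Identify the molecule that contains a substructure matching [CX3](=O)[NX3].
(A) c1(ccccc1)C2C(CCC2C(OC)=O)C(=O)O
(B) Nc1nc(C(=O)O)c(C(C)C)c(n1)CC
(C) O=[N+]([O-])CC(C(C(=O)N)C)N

C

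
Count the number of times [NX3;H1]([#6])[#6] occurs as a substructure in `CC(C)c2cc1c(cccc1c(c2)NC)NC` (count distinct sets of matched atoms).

[NX3;H1]([#6])[#6] is the SMARTS for a secondary amine: a trivalent nitrogen with one H, bonded to two carbons.
The molecule carries 2 separate instances of an N-methylamino group (-NHCH3) meeting every constraint; each maps to a distinct set of atoms, giving 2 matches.

2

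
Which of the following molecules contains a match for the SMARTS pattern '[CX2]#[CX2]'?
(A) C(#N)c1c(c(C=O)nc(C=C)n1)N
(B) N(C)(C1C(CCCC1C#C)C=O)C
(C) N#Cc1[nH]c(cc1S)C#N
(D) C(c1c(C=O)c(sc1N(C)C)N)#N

[CX2]#[CX2] describes a carbon-carbon triple bond (an alkyne).
(A) has a nitrile (-C#N) but the triple bond is C#N, not C#C.
(B) contains an ethynyl group (-C#CH), which satisfies every atom and bond constraint.
(C) has a nitrile (-C#N) but the triple bond is C#N, not C#C.
(D) has a nitrile (-C#N) but the triple bond is C#N, not C#C.
So the answer is (B).

B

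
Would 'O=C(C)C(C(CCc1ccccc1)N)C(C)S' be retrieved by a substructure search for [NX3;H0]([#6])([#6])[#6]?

The pattern [NX3;H0]([#6])([#6])[#6] describes a trivalent nitrogen with no H, bonded to three carbons — a tertiary amine.
The closest candidate here is a primary amino group (-NH2), but the nitrogen has H2, not H0 with three carbons. No other fragment satisfies the full query, so there is no match.

No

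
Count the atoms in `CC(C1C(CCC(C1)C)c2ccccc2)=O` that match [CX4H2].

3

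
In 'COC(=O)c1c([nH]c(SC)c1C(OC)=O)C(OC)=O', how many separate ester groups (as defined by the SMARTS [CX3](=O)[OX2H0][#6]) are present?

[CX3](=O)[OX2H0][#6] is the SMARTS for an ester: a carbonyl carbon bonded to an oxygen that is itself bonded to carbon (no H on that O).
The molecule carries 3 separate instances of a methyl-ester group (-C(=O)OCH3) meeting every constraint; each maps to a distinct set of atoms, giving 3 matches.

3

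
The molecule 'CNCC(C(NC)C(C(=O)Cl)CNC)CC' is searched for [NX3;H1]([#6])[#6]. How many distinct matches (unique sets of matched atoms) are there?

3

[NX3;H1]([#6])[#6] is the SMARTS for a secondary amine: a trivalent nitrogen with one H, bonded to two carbons.
The molecule carries 3 separate instances of an N-methylamino group (-NHCH3) meeting every constraint; each maps to a distinct set of atoms, giving 3 matches.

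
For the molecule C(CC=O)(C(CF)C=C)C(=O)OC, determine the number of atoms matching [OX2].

1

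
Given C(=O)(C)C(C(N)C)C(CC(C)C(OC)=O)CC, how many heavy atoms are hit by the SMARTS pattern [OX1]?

2

The query [OX1] means: aliphatic oxygen with one total connection — typically a carbonyl =O or an oxide.
Check the 17 heavy atoms by environment: 11× C (X4) → no; 2× C (X3) → no; 2× O (X1) → match; 1× O (X2) → no; 1× N (X3) → no.
That gives 2 matching atoms.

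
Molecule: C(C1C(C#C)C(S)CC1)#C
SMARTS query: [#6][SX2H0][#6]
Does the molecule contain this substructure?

The pattern [#6][SX2H0][#6] describes an aliphatic sulfur bridging two carbons with no H on the sulfur — a thioether.
The closest candidate here is a thiol (-SH), but the sulfur has H1, not H0 bridging two carbons. No other fragment satisfies the full query, so there is no match.

No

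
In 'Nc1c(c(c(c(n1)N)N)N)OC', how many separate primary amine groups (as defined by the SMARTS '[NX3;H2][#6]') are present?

[NX3;H2][#6] is the SMARTS for a primary amine: a trivalent nitrogen with two H attached to carbon.
The molecule carries 4 separate instances of a primary amino group (-NH2) meeting every constraint; each maps to a distinct set of atoms, giving 4 matches.

4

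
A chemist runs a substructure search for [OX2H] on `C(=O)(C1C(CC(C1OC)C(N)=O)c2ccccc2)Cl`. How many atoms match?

0

The query [OX2H] means: aliphatic oxygen with two connections, one of which is H — an -OH oxygen.
Check the 19 heavy atoms by environment: 4× C (H1, X4) → no; 1× C (H2, X4) → no; 1× c (aromatic, H0, X3) → no; 5× c (aromatic, H1, X3) → no; 2× C (H0, X3) → no; 2× O (H0, X1) → no; 1× N (H2, X3) → no; 1× Cl (H0, X1) → no; 1× O (H0, X2) → no; 1× C (H3, X4) → no.
No environment satisfies the query, so 0 matching atoms.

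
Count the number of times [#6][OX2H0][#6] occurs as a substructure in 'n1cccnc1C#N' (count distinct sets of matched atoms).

0

[#6][OX2H0][#6] is the SMARTS for an ether: an aliphatic oxygen bridging two carbons with no H on the oxygen.
No fragment in the molecule satisfies every constraint, giving 0 matches.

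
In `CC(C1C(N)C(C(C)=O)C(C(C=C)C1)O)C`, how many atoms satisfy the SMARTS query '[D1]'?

Check the 16 heavy atoms by environment: 7× C (D3) → no; 2× C (D2) → no; 2× O (D1) → match; 4× C (D1) → match; 1× N (D1) → match.
Summing the matching environments: 2 + 4 + 1 = 7 matching atoms.

7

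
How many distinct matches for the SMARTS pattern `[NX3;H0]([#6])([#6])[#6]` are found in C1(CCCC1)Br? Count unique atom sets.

0

[NX3;H0]([#6])([#6])[#6] is the SMARTS for a tertiary amine: a trivalent nitrogen with no H, bonded to three carbons.
No fragment in the molecule satisfies every constraint, giving 0 matches.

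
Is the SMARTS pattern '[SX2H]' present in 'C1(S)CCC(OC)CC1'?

The pattern [SX2H] describes an aliphatic sulfur with two connections, one being H — a thiol.
The molecule carries a thiol (-SH), whose atoms satisfy every constraint of the query, so the pattern matches.

Yes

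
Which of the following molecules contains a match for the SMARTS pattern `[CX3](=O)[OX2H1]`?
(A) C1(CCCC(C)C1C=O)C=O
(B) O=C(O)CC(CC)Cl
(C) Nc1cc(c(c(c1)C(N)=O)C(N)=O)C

B

[CX3](=O)[OX2H1] describes an sp2 carbon double-bonded to O and single-bonded to an -OH oxygen (a carboxylic acid).
(A) has an aldehyde (-CHO) but there is no singly-bonded oxygen on the carbonyl carbon.
(B) contains a carboxylic acid group (-C(=O)OH), which satisfies every atom and bond constraint.
(C) has a primary amide (-C(=O)NH2) but the carbonyl is bonded to N, not to an -OH oxygen.
So the answer is (B).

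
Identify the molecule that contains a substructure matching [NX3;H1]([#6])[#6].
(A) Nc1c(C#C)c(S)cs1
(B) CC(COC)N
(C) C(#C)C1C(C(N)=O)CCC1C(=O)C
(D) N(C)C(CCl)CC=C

D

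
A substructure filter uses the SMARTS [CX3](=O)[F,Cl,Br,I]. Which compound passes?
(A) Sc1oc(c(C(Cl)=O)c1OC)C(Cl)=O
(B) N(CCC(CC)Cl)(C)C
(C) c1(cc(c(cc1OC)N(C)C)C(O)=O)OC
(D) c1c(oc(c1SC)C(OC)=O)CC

A

[CX3](=O)[F,Cl,Br,I] describes a carbonyl carbon bonded to a halogen (an acyl halide).
(A) contains an acyl chloride (-C(=O)Cl), which satisfies every atom and bond constraint.
(B) has a chloro substituent but the Cl is not on a carbonyl carbon.
(C) has a carboxylic acid group (-C(=O)OH) but the carbonyl is bonded to -OH, not to a halogen.
(D) has a methyl-ester group (-C(=O)OCH3) but the carbonyl is bonded to -O-C, not to a halogen.
So the answer is (A).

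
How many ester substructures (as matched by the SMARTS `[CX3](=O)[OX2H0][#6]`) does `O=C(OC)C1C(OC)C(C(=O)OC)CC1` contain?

2

[CX3](=O)[OX2H0][#6] is the SMARTS for an ester: a carbonyl carbon bonded to an oxygen that is itself bonded to carbon (no H on that O).
The molecule carries 2 separate instances of a methyl-ester group (-C(=O)OCH3) meeting every constraint; each maps to a distinct set of atoms, giving 2 matches.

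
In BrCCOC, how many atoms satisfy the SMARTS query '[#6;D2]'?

2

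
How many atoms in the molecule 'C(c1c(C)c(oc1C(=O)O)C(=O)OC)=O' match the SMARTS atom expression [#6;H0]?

Check the 15 heavy atoms by environment: 1× o (aromatic, H0) → no; 4× c (aromatic, H0) → match; 2× C (H3) → no; 1× C (H1) → no; 4× O (H0) → no; 2× C (H0) → match; 1× O (H1) → no.
Summing the matching environments: 4 + 2 = 6 matching atoms.

6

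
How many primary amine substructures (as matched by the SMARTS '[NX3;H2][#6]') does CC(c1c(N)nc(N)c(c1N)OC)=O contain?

3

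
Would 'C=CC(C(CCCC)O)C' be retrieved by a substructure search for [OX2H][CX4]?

Yes

The pattern [OX2H][CX4] describes a hydroxyl oxygen bound to an sp3 (X4) carbon — an aliphatic alcohol.
The molecule carries a hydroxyl group (-OH), whose atoms satisfy every constraint of the query, so the pattern matches.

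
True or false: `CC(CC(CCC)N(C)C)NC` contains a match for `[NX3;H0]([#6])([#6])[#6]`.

The pattern [NX3;H0]([#6])([#6])[#6] describes a trivalent nitrogen with no H, bonded to three carbons — a tertiary amine.
The molecule carries a dimethylamino group (-N(CH3)2), whose atoms satisfy every constraint of the query, so the pattern matches.

True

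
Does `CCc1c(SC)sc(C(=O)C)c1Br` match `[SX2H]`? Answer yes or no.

The pattern [SX2H] describes an aliphatic sulfur with two connections, one being H — a thiol.
The closest candidate here is a methylthio ether (-SCH3), but the sulfur has H0 (bonded to two carbons), not H1. No other fragment satisfies the full query, so there is no match.

No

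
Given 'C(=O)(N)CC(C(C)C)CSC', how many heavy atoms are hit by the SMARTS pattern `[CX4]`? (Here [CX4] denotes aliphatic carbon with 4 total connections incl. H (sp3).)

7

Check the 11 heavy atoms by environment: 7× C (X4) → match; 1× S (X2) → no; 1× C (X3) → no; 1× O (X1) → no; 1× N (X3) → no.
That gives 7 matching atoms.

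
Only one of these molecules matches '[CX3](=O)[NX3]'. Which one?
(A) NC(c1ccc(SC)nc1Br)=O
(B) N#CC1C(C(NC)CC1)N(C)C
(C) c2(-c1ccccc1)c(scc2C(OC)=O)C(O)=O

A

[CX3](=O)[NX3] describes a carbonyl carbon bonded to a trivalent nitrogen (an amide).
(A) contains a primary amide (-C(=O)NH2), which satisfies every atom and bond constraint.
(B) has a nitrile (-C#N) but the nitrile N is NX1 (triple-bonded), not NX3.
(C) has a carboxylic acid group (-C(=O)OH) but the carbonyl is bonded to O, not to an NX3 nitrogen.
So the answer is (A).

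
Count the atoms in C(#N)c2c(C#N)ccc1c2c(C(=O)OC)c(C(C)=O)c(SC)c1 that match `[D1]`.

7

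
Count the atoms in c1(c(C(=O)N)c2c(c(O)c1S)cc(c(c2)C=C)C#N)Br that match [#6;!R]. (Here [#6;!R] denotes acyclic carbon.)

The query [#6;!R] means: carbon not in any ring.
Check the 20 heavy atoms by environment: 10× c (aromatic, in 6-ring) → no; 1× Br (acyclic) → no; 2× O (acyclic) → no; 4× C (acyclic) → match; 2× N (acyclic) → no; 1× S (acyclic) → no.
That gives 4 matching atoms.

4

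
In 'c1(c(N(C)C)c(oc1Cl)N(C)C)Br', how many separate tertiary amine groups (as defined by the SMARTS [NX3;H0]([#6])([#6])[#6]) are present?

[NX3;H0]([#6])([#6])[#6] is the SMARTS for a tertiary amine: a trivalent nitrogen with no H, bonded to three carbons.
The molecule carries 2 separate instances of a dimethylamino group (-N(CH3)2) meeting every constraint; each maps to a distinct set of atoms, giving 2 matches.

2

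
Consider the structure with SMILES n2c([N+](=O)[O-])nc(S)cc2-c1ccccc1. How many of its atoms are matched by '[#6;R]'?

The query [#6;R] means: carbon that is part of a ring.
Check the 16 heavy atoms by environment: 2× n (aromatic, in 6-ring) → no; 10× c (aromatic, in 6-ring) → match; 1× S (acyclic) → no; 1× N (charge +1, acyclic) → no; 1× O (charge -1, acyclic) → no; 1× O (acyclic) → no.
That gives 10 matching atoms.

10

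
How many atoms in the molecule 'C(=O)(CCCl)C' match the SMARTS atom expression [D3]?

1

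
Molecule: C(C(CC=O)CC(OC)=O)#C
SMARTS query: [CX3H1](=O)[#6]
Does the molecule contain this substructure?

Yes

The pattern [CX3H1](=O)[#6] describes an sp2 carbon with one H, double-bonded to O and single-bonded to carbon — an aldehyde.
The molecule carries an aldehyde (-CHO), whose atoms satisfy every constraint of the query, so the pattern matches.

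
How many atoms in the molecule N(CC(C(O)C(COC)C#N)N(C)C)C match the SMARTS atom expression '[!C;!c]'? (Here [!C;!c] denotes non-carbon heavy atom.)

5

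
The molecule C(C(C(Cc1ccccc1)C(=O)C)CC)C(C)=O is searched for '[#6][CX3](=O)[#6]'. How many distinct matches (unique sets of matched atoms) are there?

2

[#6][CX3](=O)[#6] is the SMARTS for a ketone: a carbonyl carbon (no H) flanked by two carbons.
The molecule carries 2 separate instances of an acetyl/ketone group (-C(=O)CH3) meeting every constraint; each maps to a distinct set of atoms, giving 2 matches.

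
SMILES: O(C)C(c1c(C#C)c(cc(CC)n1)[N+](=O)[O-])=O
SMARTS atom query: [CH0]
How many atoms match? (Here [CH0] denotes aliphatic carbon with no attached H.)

2

The query [CH0] means: aliphatic carbon with no attached hydrogen.
Check the 17 heavy atoms by environment: 1× n (aromatic, H0) → no; 4× c (aromatic, H0) → no; 1× c (aromatic, H1) → no; 1× N (charge +1, H0) → no; 1× O (charge -1, H0) → no; 3× O (H0) → no; 2× C (H0) → match; 2× C (H3) → no; 1× C (H1) → no; 1× C (H2) → no.
That gives 2 matching atoms.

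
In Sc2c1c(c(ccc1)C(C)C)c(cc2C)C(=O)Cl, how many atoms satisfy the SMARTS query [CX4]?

4

Check the 18 heavy atoms by environment: 10× c (aromatic, X3) → no; 4× C (X4) → match; 1× S (X2) → no; 1× C (X3) → no; 1× O (X1) → no; 1× Cl (X1) → no.
That gives 4 matching atoms.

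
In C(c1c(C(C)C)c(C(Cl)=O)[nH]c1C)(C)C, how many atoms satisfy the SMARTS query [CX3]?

1

Check the 15 heavy atoms by environment: 1× n (aromatic, X3) → no; 4× c (aromatic, X3) → no; 7× C (X4) → no; 1× C (X3) → match; 1× O (X1) → no; 1× Cl (X1) → no.
That gives 1 matching atom.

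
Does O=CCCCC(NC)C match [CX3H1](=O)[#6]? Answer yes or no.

The pattern [CX3H1](=O)[#6] describes an sp2 carbon with one H, double-bonded to O and single-bonded to carbon — an aldehyde.
The molecule carries an aldehyde (-CHO), whose atoms satisfy every constraint of the query, so the pattern matches.

Yes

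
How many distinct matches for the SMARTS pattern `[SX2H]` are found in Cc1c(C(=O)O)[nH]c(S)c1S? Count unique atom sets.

[SX2H] is the SMARTS for a thiol: an aliphatic sulfur with two connections, one being H.
The molecule carries 2 separate instances of a thiol (-SH) meeting every constraint; each maps to a distinct set of atoms, giving 2 matches.

2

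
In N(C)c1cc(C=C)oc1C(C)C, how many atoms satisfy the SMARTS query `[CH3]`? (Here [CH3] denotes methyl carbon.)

3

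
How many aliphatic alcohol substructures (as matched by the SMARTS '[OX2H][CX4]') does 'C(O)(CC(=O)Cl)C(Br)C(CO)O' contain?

3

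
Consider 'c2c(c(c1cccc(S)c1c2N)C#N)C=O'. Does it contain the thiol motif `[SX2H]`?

The pattern [SX2H] describes an aliphatic sulfur with two connections, one being H — a thiol.
The molecule carries a thiol (-SH), whose atoms satisfy every constraint of the query, so the pattern matches.

Yes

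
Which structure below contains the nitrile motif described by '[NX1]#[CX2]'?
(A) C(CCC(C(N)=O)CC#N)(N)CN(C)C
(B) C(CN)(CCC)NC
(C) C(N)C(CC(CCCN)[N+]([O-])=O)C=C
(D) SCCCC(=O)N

[NX1]#[CX2] describes a nitrogen triple-bonded to a two-connected carbon (a nitrile).
(A) contains a nitrile (-C#N), which satisfies every atom and bond constraint.
(B) has a primary amino group (-NH2) but the nitrogen is NX3 (three connections), not NX1 triple-bonded.
(C) has a nitro group (-[N+](=O)[O-]) but there is no C#N triple bond.
(D) has a primary amide (-C(=O)NH2) but the nitrogen is NX3, not NX1.
So the answer is (A).

A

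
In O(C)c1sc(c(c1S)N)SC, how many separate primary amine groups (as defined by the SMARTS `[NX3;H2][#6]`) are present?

1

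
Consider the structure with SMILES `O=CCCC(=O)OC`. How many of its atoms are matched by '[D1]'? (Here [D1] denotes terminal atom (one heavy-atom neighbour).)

3

Check the 8 heavy atoms by environment: 3× C (D2) → no; 2× O (D1) → match; 1× C (D3) → no; 1× O (D2) → no; 1× C (D1) → match.
Summing the matching environments: 2 + 1 = 3 matching atoms.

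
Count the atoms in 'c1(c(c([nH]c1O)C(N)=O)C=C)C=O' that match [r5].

5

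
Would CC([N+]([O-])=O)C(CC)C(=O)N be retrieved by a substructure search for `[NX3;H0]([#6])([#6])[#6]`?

No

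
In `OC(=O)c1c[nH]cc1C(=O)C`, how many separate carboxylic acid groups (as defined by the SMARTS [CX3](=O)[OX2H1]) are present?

1

[CX3](=O)[OX2H1] is the SMARTS for a carboxylic acid: an sp2 carbon double-bonded to O and single-bonded to an -OH oxygen.
Exactly one fragment in the molecule meets all constraints, giving 1 match.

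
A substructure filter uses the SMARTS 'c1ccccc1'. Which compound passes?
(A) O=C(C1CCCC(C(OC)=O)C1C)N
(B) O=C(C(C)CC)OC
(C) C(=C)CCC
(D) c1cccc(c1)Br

c1ccccc1 describes six aromatic carbons in a ring (a benzene ring).
(A) has a methyl group (-CH3) but no six-membered all-carbon aromatic ring is present.
(B) has a methyl group (-CH3) but no six-membered all-carbon aromatic ring is present.
(C) has a methyl group (-CH3) but no six-membered all-carbon aromatic ring is present.
(D) contains the required atom environment, so the pattern matches.
So the answer is (D).

D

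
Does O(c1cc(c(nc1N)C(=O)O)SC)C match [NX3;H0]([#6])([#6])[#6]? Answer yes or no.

No

The pattern [NX3;H0]([#6])([#6])[#6] describes a trivalent nitrogen with no H, bonded to three carbons — a tertiary amine.
The closest candidate here is a primary amino group (-NH2), but the nitrogen has H2, not H0 with three carbons. No other fragment satisfies the full query, so there is no match.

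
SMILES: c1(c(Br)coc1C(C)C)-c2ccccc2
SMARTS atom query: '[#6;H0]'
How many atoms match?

The query [#6;H0] means: any carbon with no attached hydrogen.
Check the 15 heavy atoms by environment: 1× o (aromatic, H0) → no; 4× c (aromatic, H0) → match; 6× c (aromatic, H1) → no; 1× C (H1) → no; 2× C (H3) → no; 1× Br (H0) → no.
That gives 4 matching atoms.

4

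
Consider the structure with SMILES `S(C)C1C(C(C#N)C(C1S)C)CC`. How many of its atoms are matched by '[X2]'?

3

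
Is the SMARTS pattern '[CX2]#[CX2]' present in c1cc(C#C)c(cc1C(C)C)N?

Yes

The pattern [CX2]#[CX2] describes a carbon-carbon triple bond — an alkyne.
The molecule carries an ethynyl group (-C#CH), whose atoms satisfy every constraint of the query, so the pattern matches.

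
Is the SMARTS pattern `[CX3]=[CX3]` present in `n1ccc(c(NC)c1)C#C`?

No

The pattern [CX3]=[CX3] describes a non-aromatic C=C double bond between two sp2 carbons — an alkene.
The closest candidate here is an ethynyl group (-C#CH), but the C-C bond is a triple bond, not a double bond. No other fragment satisfies the full query, so there is no match.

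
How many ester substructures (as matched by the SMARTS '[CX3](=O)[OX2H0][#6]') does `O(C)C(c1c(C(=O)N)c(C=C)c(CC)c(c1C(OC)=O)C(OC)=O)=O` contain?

[CX3](=O)[OX2H0][#6] is the SMARTS for an ester: a carbonyl carbon bonded to an oxygen that is itself bonded to carbon (no H on that O).
The molecule carries 3 separate instances of a methyl-ester group (-C(=O)OCH3) meeting every constraint; each maps to a distinct set of atoms, giving 3 matches.

3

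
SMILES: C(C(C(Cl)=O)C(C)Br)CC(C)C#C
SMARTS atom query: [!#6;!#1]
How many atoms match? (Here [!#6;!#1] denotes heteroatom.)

The query [!#6;!#1] means: not carbon and not hydrogen — any heteroatom.
Check the 13 heavy atoms by environment: 10× C → no; 1× Br → match; 1× O → match; 1× Cl → match.
Summing the matching environments: 1 + 1 + 1 = 3 matching atoms.

3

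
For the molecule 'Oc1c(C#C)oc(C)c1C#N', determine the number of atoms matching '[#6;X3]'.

4

Check the 11 heavy atoms by environment: 1× o (aromatic, X2) → no; 4× c (aromatic, X3) → match; 3× C (X2) → no; 1× C (X4) → no; 1× O (X2) → no; 1× N (X1) → no.
That gives 4 matching atoms.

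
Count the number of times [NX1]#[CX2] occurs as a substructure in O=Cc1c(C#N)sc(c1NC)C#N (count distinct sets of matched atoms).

2

[NX1]#[CX2] is the SMARTS for a nitrile: a nitrogen triple-bonded to a two-connected carbon.
The molecule carries 2 separate instances of a nitrile (-C#N) meeting every constraint; each maps to a distinct set of atoms, giving 2 matches.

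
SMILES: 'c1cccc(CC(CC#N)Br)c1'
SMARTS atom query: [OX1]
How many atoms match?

Check the 12 heavy atoms by environment: 3× C (X4) → no; 6× c (aromatic, X3) → no; 1× C (X2) → no; 1× N (X1) → no; 1× Br (X1) → no.
No environment satisfies the query, so 0 matching atoms.

0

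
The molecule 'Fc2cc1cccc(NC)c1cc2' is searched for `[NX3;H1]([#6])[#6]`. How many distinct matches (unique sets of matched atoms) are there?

1

[NX3;H1]([#6])[#6] is the SMARTS for a secondary amine: a trivalent nitrogen with one H, bonded to two carbons.
Exactly one fragment in the molecule meets all constraints, giving 1 match.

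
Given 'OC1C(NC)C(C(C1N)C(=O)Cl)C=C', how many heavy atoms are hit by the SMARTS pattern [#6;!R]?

4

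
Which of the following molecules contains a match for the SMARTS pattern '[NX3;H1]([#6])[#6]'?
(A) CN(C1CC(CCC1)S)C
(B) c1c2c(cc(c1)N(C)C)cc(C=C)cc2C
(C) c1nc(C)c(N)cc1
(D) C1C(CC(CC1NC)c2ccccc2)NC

[NX3;H1]([#6])[#6] describes a trivalent nitrogen with one H, bonded to two carbons (a secondary amine).
(A) has a dimethylamino group (-N(CH3)2) but the nitrogen has H0, not H1.
(B) has a dimethylamino group (-N(CH3)2) but the nitrogen has H0, not H1.
(C) has a primary amino group (-NH2) but the nitrogen has H2 and only one carbon neighbour.
(D) contains an N-methylamino group (-NHCH3), which satisfies every atom and bond constraint.
So the answer is (D).

D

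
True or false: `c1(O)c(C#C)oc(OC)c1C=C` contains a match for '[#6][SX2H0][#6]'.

The pattern [#6][SX2H0][#6] describes an aliphatic sulfur bridging two carbons with no H on the sulfur — a thioether.
The closest candidate here is a methoxy ether (-OCH3), but the bridging atom is O, not S. No other fragment satisfies the full query, so there is no match.

False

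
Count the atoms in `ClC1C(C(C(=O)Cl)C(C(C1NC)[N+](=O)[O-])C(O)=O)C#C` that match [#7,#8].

7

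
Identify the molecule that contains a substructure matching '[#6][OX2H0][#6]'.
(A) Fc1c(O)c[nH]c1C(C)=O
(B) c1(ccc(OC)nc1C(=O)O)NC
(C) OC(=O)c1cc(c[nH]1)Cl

B

[#6][OX2H0][#6] describes an aliphatic oxygen bridging two carbons with no H on the oxygen (an ether).
(A) has a hydroxyl group (-OH) but the oxygen has H1, not H0 bridging two carbons.
(B) contains a methoxy ether (-OCH3), which satisfies every atom and bond constraint.
(C) has a carboxylic acid group (-C(=O)OH) but the -OH oxygen has H1; the =O is OX1, not OX2.
So the answer is (B).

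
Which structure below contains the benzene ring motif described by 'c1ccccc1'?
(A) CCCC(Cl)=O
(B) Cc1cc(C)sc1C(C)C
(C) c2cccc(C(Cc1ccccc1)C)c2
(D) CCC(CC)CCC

c1ccccc1 describes six aromatic carbons in a ring (a benzene ring).
(A) has a methyl group (-CH3) but no six-membered all-carbon aromatic ring is present.
(B) has a methyl group (-CH3) but no six-membered all-carbon aromatic ring is present.
(C) contains a phenyl ring, which satisfies every atom and bond constraint.
(D) has a methyl group (-CH3) but no six-membered all-carbon aromatic ring is present.
So the answer is (C).

C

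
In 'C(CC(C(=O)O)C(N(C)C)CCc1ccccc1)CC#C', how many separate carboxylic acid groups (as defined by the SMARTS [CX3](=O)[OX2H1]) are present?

1

[CX3](=O)[OX2H1] is the SMARTS for a carboxylic acid: an sp2 carbon double-bonded to O and single-bonded to an -OH oxygen.
Exactly one fragment in the molecule meets all constraints, giving 1 match.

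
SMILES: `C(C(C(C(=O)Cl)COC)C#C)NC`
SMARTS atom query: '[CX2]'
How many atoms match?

2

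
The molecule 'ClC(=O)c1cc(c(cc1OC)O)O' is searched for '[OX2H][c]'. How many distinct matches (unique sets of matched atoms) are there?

2

[OX2H][c] is the SMARTS for a phenol: a hydroxyl oxygen attached to an aromatic carbon.
The molecule carries 2 separate instances of a hydroxyl group (-OH) meeting every constraint; each maps to a distinct set of atoms, giving 2 matches.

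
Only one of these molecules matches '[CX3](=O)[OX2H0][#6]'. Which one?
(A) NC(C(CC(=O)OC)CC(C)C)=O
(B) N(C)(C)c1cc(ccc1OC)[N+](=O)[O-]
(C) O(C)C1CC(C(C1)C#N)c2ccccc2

A

[CX3](=O)[OX2H0][#6] describes a carbonyl carbon bonded to an oxygen that is itself bonded to carbon (no H on that O) (an ester).
(A) contains a methyl-ester group (-C(=O)OCH3), which satisfies every atom and bond constraint.
(B) has a methoxy ether (-OCH3) but the ether oxygen is not adjacent to a C=O carbon.
(C) has a methoxy ether (-OCH3) but the ether oxygen is not adjacent to a C=O carbon.
So the answer is (A).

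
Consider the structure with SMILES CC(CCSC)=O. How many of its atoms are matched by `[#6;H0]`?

Check the 7 heavy atoms by environment: 2× C (H2) → no; 1× C (H0) → match; 1× O (H0) → no; 2× C (H3) → no; 1× S (H0) → no.
That gives 1 matching atom.

1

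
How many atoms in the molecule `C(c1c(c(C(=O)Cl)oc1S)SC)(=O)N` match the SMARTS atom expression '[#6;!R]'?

The query [#6;!R] means: carbon not in any ring.
Check the 14 heavy atoms by environment: 1× o (aromatic, in 5-ring) → no; 4× c (aromatic, in 5-ring) → no; 2× S (acyclic) → no; 3× C (acyclic) → match; 2× O (acyclic) → no; 1× N (acyclic) → no; 1× Cl (acyclic) → no.
That gives 3 matching atoms.

3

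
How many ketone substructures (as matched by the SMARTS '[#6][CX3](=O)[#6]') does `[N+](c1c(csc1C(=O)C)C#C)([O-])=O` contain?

1

[#6][CX3](=O)[#6] is the SMARTS for a ketone: a carbonyl carbon (no H) flanked by two carbons.
Exactly one fragment in the molecule meets all constraints, giving 1 match.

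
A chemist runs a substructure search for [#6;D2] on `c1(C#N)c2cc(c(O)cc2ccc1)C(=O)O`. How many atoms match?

The query [#6;D2] means: any carbon bonded to exactly two heavy atoms.
Check the 16 heavy atoms by environment: 5× c (aromatic, D3) → no; 5× c (aromatic, D2) → match; 3× O (D1) → no; 1× C (D2) → match; 1× N (D1) → no; 1× C (D3) → no.
Summing the matching environments: 5 + 1 = 6 matching atoms.

6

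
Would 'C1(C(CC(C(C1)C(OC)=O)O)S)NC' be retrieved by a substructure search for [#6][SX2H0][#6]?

No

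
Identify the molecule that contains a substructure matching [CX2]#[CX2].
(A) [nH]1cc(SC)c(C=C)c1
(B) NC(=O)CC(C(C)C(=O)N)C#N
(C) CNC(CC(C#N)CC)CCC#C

[CX2]#[CX2] describes a carbon-carbon triple bond (an alkyne).
(A) has a vinyl group (-CH=CH2) but the C=C is a double bond; both carbons are CX3, not CX2.
(B) has a nitrile (-C#N) but the triple bond is C#N, not C#C.
(C) contains an ethynyl group (-C#CH), which satisfies every atom and bond constraint.
So the answer is (C).

C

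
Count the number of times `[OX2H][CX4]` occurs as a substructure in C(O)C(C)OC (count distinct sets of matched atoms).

1

[OX2H][CX4] is the SMARTS for an aliphatic alcohol: a hydroxyl oxygen bound to an sp3 (X4) carbon.
Exactly one fragment in the molecule meets all constraints, giving 1 match.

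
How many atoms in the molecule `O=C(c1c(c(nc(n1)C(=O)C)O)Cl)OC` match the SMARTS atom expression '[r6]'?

The query [r6] means: r6 matches atoms in a six-membered ring.
Check the 15 heavy atoms by environment: 2× n (aromatic, in 6-ring) → match; 4× c (aromatic, in 6-ring) → match; 4× C (acyclic) → no; 4× O (acyclic) → no; 1× Cl (acyclic) → no.
Summing the matching environments: 2 + 4 = 6 matching atoms.

6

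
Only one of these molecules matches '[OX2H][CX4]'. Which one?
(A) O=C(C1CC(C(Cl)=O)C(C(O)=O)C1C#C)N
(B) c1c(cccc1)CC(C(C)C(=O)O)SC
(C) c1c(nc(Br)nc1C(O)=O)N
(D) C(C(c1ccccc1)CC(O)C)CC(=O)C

D

[OX2H][CX4] describes a hydroxyl oxygen bound to an sp3 (X4) carbon (an aliphatic alcohol).
(A) has a carboxylic acid group (-C(=O)OH) but the -OH is on a CX3 carbonyl carbon, not a CX4 carbon.
(B) has a carboxylic acid group (-C(=O)OH) but the -OH is on a CX3 carbonyl carbon, not a CX4 carbon.
(C) has a carboxylic acid group (-C(=O)OH) but the -OH is on a CX3 carbonyl carbon, not a CX4 carbon.
(D) contains a hydroxyl group (-OH), which satisfies every atom and bond constraint.
So the answer is (D).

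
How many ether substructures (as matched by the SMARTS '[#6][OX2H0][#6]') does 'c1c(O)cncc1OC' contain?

[#6][OX2H0][#6] is the SMARTS for an ether: an aliphatic oxygen bridging two carbons with no H on the oxygen.
Exactly one fragment in the molecule meets all constraints, giving 1 match.

1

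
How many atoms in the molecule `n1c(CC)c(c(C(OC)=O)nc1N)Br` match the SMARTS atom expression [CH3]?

2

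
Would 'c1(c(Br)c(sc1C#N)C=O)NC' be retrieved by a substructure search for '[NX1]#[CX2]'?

Yes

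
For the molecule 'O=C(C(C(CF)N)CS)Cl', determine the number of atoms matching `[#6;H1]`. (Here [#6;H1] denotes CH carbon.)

2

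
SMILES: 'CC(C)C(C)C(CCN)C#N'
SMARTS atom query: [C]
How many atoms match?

The query [C] means: uppercase C matches aliphatic (non-aromatic) carbon only.
Check the 11 heavy atoms by environment: 9× C → match; 2× N → no.
That gives 9 matching atoms.

9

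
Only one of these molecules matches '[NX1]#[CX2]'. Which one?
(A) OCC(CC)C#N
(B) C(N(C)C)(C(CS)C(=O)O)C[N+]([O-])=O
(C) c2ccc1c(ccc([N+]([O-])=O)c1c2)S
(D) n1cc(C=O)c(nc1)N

A

[NX1]#[CX2] describes a nitrogen triple-bonded to a two-connected carbon (a nitrile).
(A) contains a nitrile (-C#N), which satisfies every atom and bond constraint.
(B) has a nitro group (-[N+](=O)[O-]) but there is no C#N triple bond.
(C) has a nitro group (-[N+](=O)[O-]) but there is no C#N triple bond.
(D) has a primary amino group (-NH2) but the nitrogen is NX3 (three connections), not NX1 triple-bonded.
So the answer is (A).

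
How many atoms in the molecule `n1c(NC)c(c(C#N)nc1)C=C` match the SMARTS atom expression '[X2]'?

The query [X2] means: any atom with exactly two total connections (bonds + H).
Check the 12 heavy atoms by environment: 2× n (aromatic, X2) → match; 4× c (aromatic, X3) → no; 2× C (X3) → no; 1× N (X3) → no; 1× C (X4) → no; 1× C (X2) → match; 1× N (X1) → no.
Summing the matching environments: 2 + 1 = 3 matching atoms.

3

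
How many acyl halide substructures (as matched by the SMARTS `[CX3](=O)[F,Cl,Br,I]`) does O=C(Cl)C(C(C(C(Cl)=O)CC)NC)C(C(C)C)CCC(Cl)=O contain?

3

[CX3](=O)[F,Cl,Br,I] is the SMARTS for an acyl halide: a carbonyl carbon bonded to a halogen.
The molecule carries 3 separate instances of an acyl chloride (-C(=O)Cl) meeting every constraint; each maps to a distinct set of atoms, giving 3 matches.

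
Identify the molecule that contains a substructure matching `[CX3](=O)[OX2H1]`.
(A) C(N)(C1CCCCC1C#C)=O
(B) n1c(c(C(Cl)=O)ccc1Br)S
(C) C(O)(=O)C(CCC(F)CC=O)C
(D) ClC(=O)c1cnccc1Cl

[CX3](=O)[OX2H1] describes an sp2 carbon double-bonded to O and single-bonded to an -OH oxygen (a carboxylic acid).
(A) has a primary amide (-C(=O)NH2) but the carbonyl is bonded to N, not to an -OH oxygen.
(B) has an acyl chloride (-C(=O)Cl) but the carbonyl is bonded to Cl, not to an -OH oxygen.
(C) contains a carboxylic acid group (-C(=O)OH), which satisfies every atom and bond constraint.
(D) has an acyl chloride (-C(=O)Cl) but the carbonyl is bonded to Cl, not to an -OH oxygen.
So the answer is (C).

C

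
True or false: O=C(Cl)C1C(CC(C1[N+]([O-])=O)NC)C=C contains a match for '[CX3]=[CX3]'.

The pattern [CX3]=[CX3] describes a non-aromatic C=C double bond between two sp2 carbons — an alkene.
The molecule carries a vinyl group (-CH=CH2), whose atoms satisfy every constraint of the query, so the pattern matches.

True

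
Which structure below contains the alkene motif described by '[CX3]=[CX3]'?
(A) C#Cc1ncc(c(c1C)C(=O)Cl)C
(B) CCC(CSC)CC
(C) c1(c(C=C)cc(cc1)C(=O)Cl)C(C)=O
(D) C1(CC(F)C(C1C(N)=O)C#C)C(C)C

[CX3]=[CX3] describes a non-aromatic C=C double bond between two sp2 carbons (an alkene).
(A) has an ethynyl group (-C#CH) but the C-C bond is a triple bond, not a double bond.
(B) has an ethyl group (-CH2CH3) but its C-C bond is a single bond between CX4 carbons, not CX3=CX3.
(C) contains a vinyl group (-CH=CH2), which satisfies every atom and bond constraint.
(D) has an ethynyl group (-C#CH) but the C-C bond is a triple bond, not a double bond.
So the answer is (C).

C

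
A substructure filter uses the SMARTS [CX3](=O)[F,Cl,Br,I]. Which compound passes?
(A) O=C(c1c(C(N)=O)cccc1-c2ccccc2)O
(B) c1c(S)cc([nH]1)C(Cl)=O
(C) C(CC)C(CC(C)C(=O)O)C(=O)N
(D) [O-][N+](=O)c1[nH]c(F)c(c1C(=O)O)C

B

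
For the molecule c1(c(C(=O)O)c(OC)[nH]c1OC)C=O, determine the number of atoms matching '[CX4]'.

2

Check the 14 heavy atoms by environment: 1× n (aromatic, X3) → no; 4× c (aromatic, X3) → no; 3× O (X2) → no; 2× C (X4) → match; 2× C (X3) → no; 2× O (X1) → no.
That gives 2 matching atoms.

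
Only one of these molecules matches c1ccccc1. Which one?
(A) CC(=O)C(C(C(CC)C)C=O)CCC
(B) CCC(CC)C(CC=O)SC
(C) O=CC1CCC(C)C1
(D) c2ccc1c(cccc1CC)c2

c1ccccc1 describes six aromatic carbons in a ring (a benzene ring).
(A) has a methyl group (-CH3) but no six-membered all-carbon aromatic ring is present.
(B) has a methyl group (-CH3) but no six-membered all-carbon aromatic ring is present.
(C) has a methyl group (-CH3) but no six-membered all-carbon aromatic ring is present.
(D) contains the required atom environment, so the pattern matches.
So the answer is (D).

D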